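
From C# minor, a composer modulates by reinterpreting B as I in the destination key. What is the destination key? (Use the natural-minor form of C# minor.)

The numeral I denotes a major triad on scale degree 1. With B on degree 1, the tonic of the new key is B.
Degree 1 carries a major triad in major keys, so the destination is B major.
Check: the diatonic triads of B major are B (I), C#m (ii), D#m (iii), E (IV), F# (V), G#m (vi), A#dim (vii°) — B is indeed I.

B major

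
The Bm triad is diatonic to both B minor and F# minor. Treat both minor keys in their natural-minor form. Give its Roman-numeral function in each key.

The scale of B minor (natural minor) is B C# D E F# G A; B is degree 1, and the triad built there (B-D-F#) is minor, so it is i.
The scale of F# minor (natural minor) is F# G# A B C# D E; B is degree 4, and the triad built there (B-D-F#) is minor, so it is iv.

i in B minor; iv in F# minor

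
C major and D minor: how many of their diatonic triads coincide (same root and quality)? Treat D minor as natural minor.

4

Diatonic triads of C major: C (I), Dm (ii), Em (iii), F (IV), G (V), Am (vi), Bdim (vii°).
Diatonic triads of D minor (natural minor): Dm (i), Edim (ii°), F (III), Gm (iv), Am (v), Bb (VI), C (VII).
Matching root and quality in both lists: C, Dm, F, Am.
That gives 4 common triads.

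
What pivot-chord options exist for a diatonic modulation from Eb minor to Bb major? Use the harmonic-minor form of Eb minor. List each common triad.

Bb

Triads in Eb minor (harmonic minor): Ebm (i), Fdim (ii°), Gbaug (III+), Abm (iv), Bb (V), Cb (VI), Ddim (vii°).
Triads in Bb major: Bb (I), Cm (ii), Dm (iii), Eb (IV), F (V), Gm (vi), Adim (vii°).
Shared triads with their functions: Bb (V in Eb minor, I in Bb major).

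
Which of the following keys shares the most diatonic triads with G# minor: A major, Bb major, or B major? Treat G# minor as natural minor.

Triads of G# minor (natural minor): G# minor (i), A# diminished (ii°), B major (III), C# minor (iv), D# minor (v), E major (VI), F# major (VII).
A major shares 2: C#m, E.
Bb major shares 0: none.
B major shares 7: G#m, A#dim, B, C#m, D#m, E, F#.
The most common triads (7) are shared with B major.

B major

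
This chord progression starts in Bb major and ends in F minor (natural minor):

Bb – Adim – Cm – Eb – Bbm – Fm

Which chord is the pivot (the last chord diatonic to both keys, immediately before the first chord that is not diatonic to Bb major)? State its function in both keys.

Chords diatonic to Bb major: Bb, Cm, Dm, Eb, F, Gm, Adim.
Reading the progression, the first chord not in that set is Bbm, so the modulation leaves Bb major there.
The chord immediately before Bbm is Eb, which is diatonic to both keys: IV in Bb major and VII in F minor.

Eb — IV in Bb major, VII in F minor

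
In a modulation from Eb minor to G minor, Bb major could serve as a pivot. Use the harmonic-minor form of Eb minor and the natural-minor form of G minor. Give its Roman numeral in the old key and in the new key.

V in Eb minor; III in G minor

The scale of Eb minor (harmonic minor) is Eb F Gb Ab Bb Cb D; Bb is degree 5, and the triad built there (Bb-D-F) is major, so it is V.
The scale of G minor (natural minor) is G A Bb C D Eb F; Bb is degree 3, and the triad built there (Bb-D-F) is major, so it is III.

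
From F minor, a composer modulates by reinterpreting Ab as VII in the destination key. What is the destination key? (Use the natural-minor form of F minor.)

The numeral VII denotes a major triad on scale degree 7. With Ab on degree 7, the tonic of the new key is Bb.
Degree 7 carries a major triad in natural-minor keys, so the destination is Bb minor.
Check: the diatonic triads of Bb minor (natural minor) are Bbm (i), Cdim (ii°), Db (III), Ebm (iv), Fm (v), Gb (VI), Ab (VII) — Ab is indeed VII.

Bb minor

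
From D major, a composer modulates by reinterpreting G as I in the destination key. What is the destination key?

The numeral I denotes a major triad on scale degree 1. With G on degree 1, the tonic of the new key is G.
Degree 1 carries a major triad in major keys, so the destination is G major.
Check: the diatonic triads of G major are G (I), Am (ii), Bm (iii), C (IV), D (V), Em (vi), F#dim (vii°) — G is indeed I.

G major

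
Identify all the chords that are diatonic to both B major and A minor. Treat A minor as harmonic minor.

E

Triads in B major: B major (I), C# minor (ii), D# minor (iii), E major (IV), F# major (V), G# minor (vi), A# diminished (vii°).
Triads in A minor (harmonic minor): A minor (i), B diminished (ii°), C augmented (III+), D minor (iv), E major (V), F major (VI), G# diminished (vii°).
Shared triads with their functions: E major (IV in B major, V in A minor).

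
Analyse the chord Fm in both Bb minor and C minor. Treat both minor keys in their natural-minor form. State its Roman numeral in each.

v in Bb minor; iv in C minor

The scale of Bb minor (natural minor) is Bb C Db Eb F Gb Ab; F is degree 5, and the triad built there (F-Ab-C) is minor, so it is v.
The scale of C minor (natural minor) is C D Eb F G Ab Bb; F is degree 4, and the triad built there (F-Ab-C) is minor, so it is iv.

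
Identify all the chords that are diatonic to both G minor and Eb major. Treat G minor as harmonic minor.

Triads in G minor (harmonic minor): Gm (i), Adim (ii°), Bbaug (III+), Cm (iv), D (V), Eb (VI), F#dim (vii°).
Triads in Eb major: Eb (I), Fm (ii), Gm (iii), Ab (IV), Bb (V), Cm (vi), Ddim (vii°).
Shared triads with their functions: Gm (i in G minor, iii in Eb major); Cm (iv in G minor, vi in Eb major); Eb (VI in G minor, I in Eb major).

Gm, Cm, Eb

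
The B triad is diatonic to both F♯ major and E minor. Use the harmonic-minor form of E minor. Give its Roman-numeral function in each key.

IV in F♯ major; V in E minor

The scale of F♯ major is F♯ G♯ A♯ B C♯ D♯ E♯; B is degree 4, and the triad built there (B-D♯-F♯) is major, so it is IV.
The scale of E minor (harmonic minor) is E F♯ G A B C D♯; B is degree 5, and the triad built there (B-D♯-F♯) is major, so it is V.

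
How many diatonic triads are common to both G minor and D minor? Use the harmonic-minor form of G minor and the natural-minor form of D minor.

1

Diatonic triads of G minor (harmonic minor): G minor (i), A diminished (ii°), Bb augmented (III+), C minor (iv), D major (V), Eb major (VI), F# diminished (vii°).
Diatonic triads of D minor (natural minor): D minor (i), E diminished (ii°), F major (III), G minor (iv), A minor (v), Bb major (VI), C major (VII).
Matching root and quality in both lists: G minor.
That gives 1 common triad.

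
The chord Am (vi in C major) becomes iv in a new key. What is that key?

The numeral iv denotes a minor triad on scale degree 4. With A on degree 4, the tonic of the new key is E.
Degree 4 carries a minor triad in minor keys, so the destination is E minor.
Check: the diatonic triads of E minor (natural minor) are Em (i), F#dim (ii°), G (III), Am (iv), Bm (v), C (VI), D (VII) — Am is indeed iv.

E minor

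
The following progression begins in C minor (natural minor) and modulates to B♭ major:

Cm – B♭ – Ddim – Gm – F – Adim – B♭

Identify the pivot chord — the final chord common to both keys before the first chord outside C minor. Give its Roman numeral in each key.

Chords diatonic to C minor: Cm, Ddim, E♭, Fm, Gm, A♭, B♭.
Reading the progression, the first chord not in that set is F, so the modulation leaves C minor there.
The chord immediately before F is Gm, which is diatonic to both keys: v in C minor and vi in B♭ major.

Gm — v in C minor, vi in B♭ major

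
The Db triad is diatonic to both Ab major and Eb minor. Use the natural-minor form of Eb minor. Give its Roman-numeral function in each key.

IV in Ab major; VII in Eb minor

The scale of Ab major is Ab Bb C Db Eb F G; Db is degree 4, and the triad built there (Db-F-Ab) is major, so it is IV.
The scale of Eb minor (natural minor) is Eb F Gb Ab Bb Cb Db; Db is degree 7, and the triad built there (Db-F-Ab) is major, so it is VII.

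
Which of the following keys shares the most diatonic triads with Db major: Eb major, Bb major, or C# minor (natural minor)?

Triads of Db major: Db (I), Ebm (ii), Fm (iii), Gb (IV), Ab (V), Bbm (vi), Cdim (vii°).
Eb major shares 2: Fm, Ab.
Bb major shares 0: none.
C# minor (natural minor) shares 0: none.
The most common triads (2) are shared with Eb major.

Eb major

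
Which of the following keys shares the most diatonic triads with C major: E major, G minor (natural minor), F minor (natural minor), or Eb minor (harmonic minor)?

Triads of C major: C major (I), D minor (ii), E minor (iii), F major (IV), G major (V), A minor (vi), B diminished (vii°).
E major shares 0: none.
G minor (natural minor) shares 2: Dm, F.
F minor (natural minor) shares 0: none.
Eb minor (harmonic minor) shares 0: none.
The most common triads (2) are shared with G minor.

G minor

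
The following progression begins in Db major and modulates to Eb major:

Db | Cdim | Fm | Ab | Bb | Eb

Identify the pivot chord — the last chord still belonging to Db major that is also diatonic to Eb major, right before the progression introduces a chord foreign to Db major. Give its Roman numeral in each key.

Chords diatonic to Db major: Db, Ebm, Fm, Gb, Ab, Bbm, Cdim.
Reading the progression, the first chord not in that set is Bb, so the modulation leaves Db major there.
The chord immediately before Bb is Ab, which is diatonic to both keys: V in Db major and IV in Eb major.

Ab — V in Db major, IV in Eb major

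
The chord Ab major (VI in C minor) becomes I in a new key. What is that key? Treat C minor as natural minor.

Ab major

The numeral I denotes a major triad on scale degree 1. With Ab on degree 1, the tonic of the new key is Ab.
Degree 1 carries a major triad in major keys, so the destination is Ab major.
Check: the diatonic triads of Ab major are Ab (I), Bbm (ii), Cm (iii), Db (IV), Eb (V), Fm (vi), Gdim (vii°) — Ab major is indeed I.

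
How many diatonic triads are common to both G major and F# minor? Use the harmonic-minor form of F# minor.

Diatonic triads of G major: G (I), Am (ii), Bm (iii), C (IV), D (V), Em (vi), F#dim (vii°).
Diatonic triads of F# minor (harmonic minor): F#m (i), G#dim (ii°), Aaug (III+), Bm (iv), C# (V), D (VI), E#dim (vii°).
Matching root and quality in both lists: Bm, D.
That gives 2 common triads.

2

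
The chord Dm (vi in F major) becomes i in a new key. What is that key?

D minor

The numeral i denotes a minor triad on scale degree 1. With D on degree 1, the tonic of the new key is D.
Degree 1 carries a minor triad in minor keys, so the destination is D minor.
Check: the diatonic triads of D minor (natural minor) are Dm (i), Edim (ii°), F (III), Gm (iv), Am (v), Bb (VI), C (VII) — Dm is indeed i.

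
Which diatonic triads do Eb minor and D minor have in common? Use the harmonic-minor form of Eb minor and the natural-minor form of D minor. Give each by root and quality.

Triads in Eb minor (harmonic minor): Ebm (i), Fdim (ii°), Gbaug (III+), Abm (iv), Bb (V), Cb (VI), Ddim (vii°).
Triads in D minor (natural minor): Dm (i), Edim (ii°), F (III), Gm (iv), Am (v), Bb (VI), C (VII).
Shared triads with their functions: Bb (V in Eb minor, VI in D minor).

Bb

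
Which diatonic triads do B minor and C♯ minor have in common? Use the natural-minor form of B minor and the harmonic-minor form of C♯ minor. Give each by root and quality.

Triads in B minor (natural minor): B minor (i), C♯ diminished (ii°), D major (III), E minor (iv), F♯ minor (v), G major (VI), A major (VII).
Triads in C♯ minor (harmonic minor): C♯ minor (i), D♯ diminished (ii°), E augmented (III+), F♯ minor (iv), G♯ major (V), A major (VI), B♯ diminished (vii°).
Shared triads with their functions: F♯ minor (v in B minor, iv in C♯ minor); A major (VII in B minor, VI in C♯ minor).

F♯m, A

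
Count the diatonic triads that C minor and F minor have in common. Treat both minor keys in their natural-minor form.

Diatonic triads of C minor (natural minor): Cm (i), Ddim (ii°), Eb (III), Fm (iv), Gm (v), Ab (VI), Bb (VII).
Diatonic triads of F minor (natural minor): Fm (i), Gdim (ii°), Ab (III), Bbm (iv), Cm (v), Db (VI), Eb (VII).
Matching root and quality in both lists: Cm, Eb, Fm, Ab.
That gives 4 common triads.

4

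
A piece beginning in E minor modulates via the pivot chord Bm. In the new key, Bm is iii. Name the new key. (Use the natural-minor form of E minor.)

G major

The numeral iii denotes a minor triad on scale degree 3. With B on degree 3, the tonic of the new key is G.
Degree 3 carries a minor triad in major keys, so the destination is G major.
Check: the diatonic triads of G major are G (I), Am (ii), Bm (iii), C (IV), D (V), Em (vi), F#dim (vii°) — Bm is indeed iii.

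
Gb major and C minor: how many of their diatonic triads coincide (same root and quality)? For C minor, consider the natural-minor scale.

0

Diatonic triads of Gb major: Gb (I), Abm (ii), Bbm (iii), Cb (IV), Db (V), Ebm (vi), Fdim (vii°).
Diatonic triads of C minor (natural minor): Cm (i), Ddim (ii°), Eb (III), Fm (iv), Gm (v), Ab (VI), Bb (VII).
No triad has the same root and quality in both keys.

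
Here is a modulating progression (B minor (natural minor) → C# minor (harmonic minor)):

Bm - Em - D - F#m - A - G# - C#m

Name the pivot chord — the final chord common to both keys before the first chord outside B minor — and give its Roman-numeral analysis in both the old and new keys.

Chords diatonic to B minor: Bm, C#dim, D, Em, F#m, G, A.
Reading the progression, the first chord not in that set is G#, so the modulation leaves B minor there.
The chord immediately before G# is A, which is diatonic to both keys: VII in B minor and VI in C# minor.

A — VII in B minor, VI in C# minor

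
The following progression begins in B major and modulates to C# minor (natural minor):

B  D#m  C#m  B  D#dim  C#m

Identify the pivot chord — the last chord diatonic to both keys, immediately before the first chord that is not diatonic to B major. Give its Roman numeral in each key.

Chords diatonic to B major: B, C#m, D#m, E, F#, G#m, A#dim.
Reading the progression, the first chord not in that set is D#dim, so the modulation leaves B major there.
The chord immediately before D#dim is B, which is diatonic to both keys: I in B major and VII in C# minor.

B — I in B major, VII in C# minor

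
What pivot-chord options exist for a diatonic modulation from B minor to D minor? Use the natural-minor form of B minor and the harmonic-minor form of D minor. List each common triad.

C#dim, A

Triads in B minor (natural minor): Bm (i), C#dim (ii°), D (III), Em (iv), F#m (v), G (VI), A (VII).
Triads in D minor (harmonic minor): Dm (i), Edim (ii°), Faug (III+), Gm (iv), A (V), Bb (VI), C#dim (vii°).
Shared triads with their functions: C#dim (ii° in B minor, vii° in D minor); A (VII in B minor, V in D minor).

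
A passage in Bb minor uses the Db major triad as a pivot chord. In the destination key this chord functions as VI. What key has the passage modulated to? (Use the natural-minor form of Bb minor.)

F minor

The numeral VI denotes a major triad on scale degree 6. With Db on degree 6, the tonic of the new key is F.
Degree 6 carries a major triad in minor keys, so the destination is F minor.
Check: the diatonic triads of F minor (natural minor) are Fm (i), Gdim (ii°), Ab (III), Bbm (iv), Cm (v), Db (VI), Eb (VII) — Db major is indeed VI.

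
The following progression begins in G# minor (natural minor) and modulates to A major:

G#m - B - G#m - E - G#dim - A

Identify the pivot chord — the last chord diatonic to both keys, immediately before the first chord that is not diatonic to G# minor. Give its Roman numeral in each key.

E — VI in G# minor, V in A major

Chords diatonic to G# minor: G#m, A#dim, B, C#m, D#m, E, F#.
Reading the progression, the first chord not in that set is G#dim, so the modulation leaves G# minor there.
The chord immediately before G#dim is E, which is diatonic to both keys: VI in G# minor and V in A major.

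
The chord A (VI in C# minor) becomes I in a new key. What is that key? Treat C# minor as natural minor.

The numeral I denotes a major triad on scale degree 1. With A on degree 1, the tonic of the new key is A.
Degree 1 carries a major triad in major keys, so the destination is A major.
Check: the diatonic triads of A major are A (I), Bm (ii), C#m (iii), D (IV), E (V), F#m (vi), G#dim (vii°) — A is indeed I.

A major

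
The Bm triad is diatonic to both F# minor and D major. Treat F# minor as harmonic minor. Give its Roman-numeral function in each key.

The scale of F# minor (harmonic minor) is F# G# A B C# D E#; B is degree 4, and the triad built there (B-D-F#) is minor, so it is iv.
The scale of D major is D E F# G A B C#; B is degree 6, and the triad built there (B-D-F#) is minor, so it is vi.

iv in F# minor; vi in D major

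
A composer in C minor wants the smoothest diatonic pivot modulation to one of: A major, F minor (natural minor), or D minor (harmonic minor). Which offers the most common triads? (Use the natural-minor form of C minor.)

F minor

Triads of C minor (natural minor): Cm (i), Ddim (ii°), E♭ (III), Fm (iv), Gm (v), A♭ (VI), B♭ (VII).
A major shares 0: none.
F minor (natural minor) shares 4: Cm, E♭, Fm, A♭.
D minor (harmonic minor) shares 2: Gm, B♭.
The most common triads (4) are shared with F minor.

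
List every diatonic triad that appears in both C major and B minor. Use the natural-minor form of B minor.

Triads in C major: C (I), Dm (ii), Em (iii), F (IV), G (V), Am (vi), Bdim (vii°).
Triads in B minor (natural minor): Bm (i), C#dim (ii°), D (III), Em (iv), F#m (v), G (VI), A (VII).
Shared triads with their functions: Em (iii in C major, iv in B minor); G (V in C major, VI in B minor).

Em, G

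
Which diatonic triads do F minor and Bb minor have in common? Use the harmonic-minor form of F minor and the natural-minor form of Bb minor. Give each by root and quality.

Fm, Bbm, Db

Triads in F minor (harmonic minor): Fm (i), Gdim (ii°), Abaug (III+), Bbm (iv), C (V), Db (VI), Edim (vii°).
Triads in Bb minor (natural minor): Bbm (i), Cdim (ii°), Db (III), Ebm (iv), Fm (v), Gb (VI), Ab (VII).
Shared triads with their functions: Fm (i in F minor, v in Bb minor); Bbm (iv in F minor, i in Bb minor); Db (VI in F minor, III in Bb minor).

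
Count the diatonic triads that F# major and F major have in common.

0

Diatonic triads of F# major: F# (I), G#m (ii), A#m (iii), B (IV), C# (V), D#m (vi), E#dim (vii°).
Diatonic triads of F major: F (I), Gm (ii), Am (iii), Bb (IV), C (V), Dm (vi), Edim (vii°).
No triad has the same root and quality in both keys.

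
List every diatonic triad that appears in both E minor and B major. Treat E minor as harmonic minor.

Triads in E minor (harmonic minor): Em (i), F#dim (ii°), Gaug (III+), Am (iv), B (V), C (VI), D#dim (vii°).
Triads in B major: B (I), C#m (ii), D#m (iii), E (IV), F# (V), G#m (vi), A#dim (vii°).
Shared triads with their functions: B (V in E minor, I in B major).

B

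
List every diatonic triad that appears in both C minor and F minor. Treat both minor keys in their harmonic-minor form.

Fm

Triads in C minor (harmonic minor): Cm (i), Ddim (ii°), Ebaug (III+), Fm (iv), G (V), Ab (VI), Bdim (vii°).
Triads in F minor (harmonic minor): Fm (i), Gdim (ii°), Abaug (III+), Bbm (iv), C (V), Db (VI), Edim (vii°).
Shared triads with their functions: Fm (iv in C minor, i in F minor).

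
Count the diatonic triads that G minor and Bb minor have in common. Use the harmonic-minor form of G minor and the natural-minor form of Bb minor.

Diatonic triads of G minor (harmonic minor): Gm (i), Adim (ii°), Bbaug (III+), Cm (iv), D (V), Eb (VI), F#dim (vii°).
Diatonic triads of Bb minor (natural minor): Bbm (i), Cdim (ii°), Db (III), Ebm (iv), Fm (v), Gb (VI), Ab (VII).
No triad has the same root and quality in both keys.

0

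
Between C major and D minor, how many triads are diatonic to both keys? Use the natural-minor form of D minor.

Diatonic triads of C major: C major (I), D minor (ii), E minor (iii), F major (IV), G major (V), A minor (vi), B diminished (vii°).
Diatonic triads of D minor (natural minor): D minor (i), E diminished (ii°), F major (III), G minor (iv), A minor (v), Bb major (VI), C major (VII).
Matching root and quality in both lists: C major, D minor, F major, A minor.
That gives 4 common triads.

4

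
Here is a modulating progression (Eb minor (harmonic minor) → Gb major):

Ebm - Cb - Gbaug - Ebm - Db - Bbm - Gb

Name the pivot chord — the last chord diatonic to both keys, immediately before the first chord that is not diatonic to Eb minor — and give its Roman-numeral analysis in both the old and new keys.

Ebm — i in Eb minor, vi in Gb major

Chords diatonic to Eb minor: Ebm, Fdim, Gbaug, Abm, Bb, Cb, Ddim.
Reading the progression, the first chord not in that set is Db, so the modulation leaves Eb minor there.
The chord immediately before Db is Ebm, which is diatonic to both keys: i in Eb minor and vi in Gb major.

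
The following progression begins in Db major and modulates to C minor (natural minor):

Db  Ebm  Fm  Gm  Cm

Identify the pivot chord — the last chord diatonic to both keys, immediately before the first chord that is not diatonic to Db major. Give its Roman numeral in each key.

Chords diatonic to Db major: Db, Ebm, Fm, Gb, Ab, Bbm, Cdim.
Reading the progression, the first chord not in that set is Gm, so the modulation leaves Db major there.
The chord immediately before Gm is Fm, which is diatonic to both keys: iii in Db major and iv in C minor.

Fm — iii in Db major, iv in C minor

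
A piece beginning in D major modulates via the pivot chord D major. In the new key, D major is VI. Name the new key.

The numeral VI denotes a major triad on scale degree 6. With D on degree 6, the tonic of the new key is F#.
Degree 6 carries a major triad in minor keys, so the destination is F# minor.
Check: the diatonic triads of F# minor (natural minor) are F#m (i), G#dim (ii°), A (III), Bm (iv), C#m (v), D (VI), E (VII) — D major is indeed VI.

F# minor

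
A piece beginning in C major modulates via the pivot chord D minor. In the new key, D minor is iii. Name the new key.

B♭ major

The numeral iii denotes a minor triad on scale degree 3. With D on degree 3, the tonic of the new key is B♭.
Degree 3 carries a minor triad in major keys, so the destination is B♭ major.
Check: the diatonic triads of B♭ major are B♭ (I), Cm (ii), Dm (iii), E♭ (IV), F (V), Gm (vi), Adim (vii°) — D minor is indeed iii.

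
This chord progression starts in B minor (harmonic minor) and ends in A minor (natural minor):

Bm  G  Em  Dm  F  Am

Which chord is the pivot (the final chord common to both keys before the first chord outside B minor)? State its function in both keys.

Chords diatonic to B minor: Bm, C#dim, Daug, Em, F#, G, A#dim.
Reading the progression, the first chord not in that set is Dm, so the modulation leaves B minor there.
The chord immediately before Dm is Em, which is diatonic to both keys: iv in B minor and v in A minor.

Em — iv in B minor, v in A minor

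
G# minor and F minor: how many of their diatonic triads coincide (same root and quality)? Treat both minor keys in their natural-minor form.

Diatonic triads of G# minor (natural minor): G#m (i), A#dim (ii°), B (III), C#m (iv), D#m (v), E (VI), F# (VII).
Diatonic triads of F minor (natural minor): Fm (i), Gdim (ii°), Ab (III), Bbm (iv), Cm (v), Db (VI), Eb (VII).
No triad has the same root and quality in both keys.

0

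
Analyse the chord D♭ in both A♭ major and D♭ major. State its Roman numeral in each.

IV in A♭ major; I in D♭ major

The scale of A♭ major is A♭ B♭ C D♭ E♭ F G; D♭ is degree 4, and the triad built there (D♭-F-A♭) is major, so it is IV.
The scale of D♭ major is D♭ E♭ F G♭ A♭ B♭ C; D♭ is degree 1, and the triad built there (D♭-F-A♭) is major, so it is I.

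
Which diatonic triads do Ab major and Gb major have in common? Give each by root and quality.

Bbm, Db

Triads in Ab major: Ab (I), Bbm (ii), Cm (iii), Db (IV), Eb (V), Fm (vi), Gdim (vii°).
Triads in Gb major: Gb (I), Abm (ii), Bbm (iii), Cb (IV), Db (V), Ebm (vi), Fdim (vii°).
Shared triads with their functions: Bbm (ii in Ab major, iii in Gb major); Db (IV in Ab major, V in Gb major).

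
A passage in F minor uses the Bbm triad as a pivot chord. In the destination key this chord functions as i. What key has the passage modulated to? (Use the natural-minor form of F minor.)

The numeral i denotes a minor triad on scale degree 1. With Bb on degree 1, the tonic of the new key is Bb.
Degree 1 carries a minor triad in minor keys, so the destination is Bb minor.
Check: the diatonic triads of Bb minor (natural minor) are Bbm (i), Cdim (ii°), Db (III), Ebm (iv), Fm (v), Gb (VI), Ab (VII) — Bbm is indeed i.

Bb minor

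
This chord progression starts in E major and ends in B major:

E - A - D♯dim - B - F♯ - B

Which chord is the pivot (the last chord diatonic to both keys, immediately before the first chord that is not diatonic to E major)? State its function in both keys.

Chords diatonic to E major: E, F♯m, G♯m, A, B, C♯m, D♯dim.
Reading the progression, the first chord not in that set is F♯, so the modulation leaves E major there.
The chord immediately before F♯ is B, which is diatonic to both keys: V in E major and I in B major.

B — V in E major, I in B major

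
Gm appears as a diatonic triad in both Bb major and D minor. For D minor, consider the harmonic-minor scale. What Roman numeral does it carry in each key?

vi in Bb major; iv in D minor

The scale of Bb major is Bb C D Eb F G A; G is degree 6, and the triad built there (G-Bb-D) is minor, so it is vi.
The scale of D minor (harmonic minor) is D E F G A Bb C#; G is degree 4, and the triad built there (G-Bb-D) is minor, so it is iv.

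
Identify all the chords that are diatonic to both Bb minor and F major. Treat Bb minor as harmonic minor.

F

Triads in Bb minor (harmonic minor): Bb minor (i), C diminished (ii°), Db augmented (III+), Eb minor (iv), F major (V), Gb major (VI), A diminished (vii°).
Triads in F major: F major (I), G minor (ii), A minor (iii), Bb major (IV), C major (V), D minor (vi), E diminished (vii°).
Shared triads with their functions: F major (V in Bb minor, I in F major).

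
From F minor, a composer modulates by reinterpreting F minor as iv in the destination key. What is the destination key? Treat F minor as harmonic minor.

C minor

The numeral iv denotes a minor triad on scale degree 4. With F on degree 4, the tonic of the new key is C.
Degree 4 carries a minor triad in minor keys, so the destination is C minor.
Check: the diatonic triads of C minor (natural minor) are Cm (i), Ddim (ii°), E♭ (III), Fm (iv), Gm (v), A♭ (VI), B♭ (VII) — F minor is indeed iv.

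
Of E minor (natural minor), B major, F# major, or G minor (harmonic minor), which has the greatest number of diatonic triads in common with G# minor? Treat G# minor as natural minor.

Triads of G# minor (natural minor): G#m (i), A#dim (ii°), B (III), C#m (iv), D#m (v), E (VI), F# (VII).
E minor (natural minor) shares 0: none.
B major shares 7: G#m, A#dim, B, C#m, D#m, E, F#.
F# major shares 4: G#m, B, D#m, F#.
G minor (harmonic minor) shares 0: none.
The most common triads (7) are shared with B major.

B major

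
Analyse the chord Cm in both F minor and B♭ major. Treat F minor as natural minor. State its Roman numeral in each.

The scale of F minor (natural minor) is F G A♭ B♭ C D♭ E♭; C is degree 5, and the triad built there (C-E♭-G) is minor, so it is v.
The scale of B♭ major is B♭ C D E♭ F G A; C is degree 2, and the triad built there (C-E♭-G) is minor, so it is ii.

v in F minor; ii in B♭ major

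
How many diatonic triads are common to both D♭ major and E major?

Diatonic triads of D♭ major: D♭ (I), E♭m (ii), Fm (iii), G♭ (IV), A♭ (V), B♭m (vi), Cdim (vii°).
Diatonic triads of E major: E (I), F♯m (ii), G♯m (iii), A (IV), B (V), C♯m (vi), D♯dim (vii°).
No triad has the same root and quality in both keys.

0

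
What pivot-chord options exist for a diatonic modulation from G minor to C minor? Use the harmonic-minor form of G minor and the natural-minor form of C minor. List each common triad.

Triads in G minor (harmonic minor): Gm (i), Adim (ii°), Bbaug (III+), Cm (iv), D (V), Eb (VI), F#dim (vii°).
Triads in C minor (natural minor): Cm (i), Ddim (ii°), Eb (III), Fm (iv), Gm (v), Ab (VI), Bb (VII).
Shared triads with their functions: Gm (i in G minor, v in C minor); Cm (iv in G minor, i in C minor); Eb (VI in G minor, III in C minor).

Gm, Cm, Eb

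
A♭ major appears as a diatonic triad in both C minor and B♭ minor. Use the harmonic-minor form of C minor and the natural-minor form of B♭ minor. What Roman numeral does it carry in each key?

The scale of C minor (harmonic minor) is C D E♭ F G A♭ B; A♭ is degree 6, and the triad built there (A♭-C-E♭) is major, so it is VI.
The scale of B♭ minor (natural minor) is B♭ C D♭ E♭ F G♭ A♭; A♭ is degree 7, and the triad built there (A♭-C-E♭) is major, so it is VII.

VI in C minor; VII in B♭ minor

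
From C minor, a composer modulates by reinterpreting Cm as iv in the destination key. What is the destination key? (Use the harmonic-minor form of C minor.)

G minor

The numeral iv denotes a minor triad on scale degree 4. With C on degree 4, the tonic of the new key is G.
Degree 4 carries a minor triad in minor keys, so the destination is G minor.
Check: the diatonic triads of G minor (natural minor) are Gm (i), Adim (ii°), B♭ (III), Cm (iv), Dm (v), E♭ (VI), F (VII) — Cm is indeed iv.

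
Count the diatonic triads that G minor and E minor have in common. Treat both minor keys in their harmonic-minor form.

Diatonic triads of G minor (harmonic minor): Gm (i), Adim (ii°), Bbaug (III+), Cm (iv), D (V), Eb (VI), F#dim (vii°).
Diatonic triads of E minor (harmonic minor): Em (i), F#dim (ii°), Gaug (III+), Am (iv), B (V), C (VI), D#dim (vii°).
Matching root and quality in both lists: F#dim.
That gives 1 common triad.

1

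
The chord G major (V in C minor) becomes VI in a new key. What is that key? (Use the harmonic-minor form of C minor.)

B minor

The numeral VI denotes a major triad on scale degree 6. With G on degree 6, the tonic of the new key is B.
Degree 6 carries a major triad in minor keys, so the destination is B minor.
Check: the diatonic triads of B minor (natural minor) are Bm (i), C#dim (ii°), D (III), Em (iv), F#m (v), G (VI), A (VII) — G major is indeed VI.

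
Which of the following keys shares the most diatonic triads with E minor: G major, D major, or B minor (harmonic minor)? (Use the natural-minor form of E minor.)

Triads of E minor (natural minor): E minor (i), F# diminished (ii°), G major (III), A minor (iv), B minor (v), C major (VI), D major (VII).
G major shares 7: Em, F#dim, G, Am, Bm, C, D.
D major shares 4: Em, G, Bm, D.
B minor (harmonic minor) shares 3: Em, G, Bm.
The most common triads (7) are shared with G major.

G major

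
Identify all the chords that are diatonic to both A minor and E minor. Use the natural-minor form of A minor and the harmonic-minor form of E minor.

Am, C, Em

Triads in A minor (natural minor): A minor (i), B diminished (ii°), C major (III), D minor (iv), E minor (v), F major (VI), G major (VII).
Triads in E minor (harmonic minor): E minor (i), F# diminished (ii°), G augmented (III+), A minor (iv), B major (V), C major (VI), D# diminished (vii°).
Shared triads with their functions: A minor (i in A minor, iv in E minor); C major (III in A minor, VI in E minor); E minor (v in A minor, i in E minor).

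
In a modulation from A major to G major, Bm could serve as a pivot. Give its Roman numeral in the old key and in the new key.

ii in A major; iii in G major

The scale of A major is A B C♯ D E F♯ G♯; B is degree 2, and the triad built there (B-D-F♯) is minor, so it is ii.
The scale of G major is G A B C D E F♯; B is degree 3, and the triad built there (B-D-F♯) is minor, so it is iii.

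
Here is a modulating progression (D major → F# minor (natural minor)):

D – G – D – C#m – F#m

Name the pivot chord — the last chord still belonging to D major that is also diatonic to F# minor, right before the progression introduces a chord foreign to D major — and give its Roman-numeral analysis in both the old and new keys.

Chords diatonic to D major: D, Em, F#m, G, A, Bm, C#dim.
Reading the progression, the first chord not in that set is C#m, so the modulation leaves D major there.
The chord immediately before C#m is D, which is diatonic to both keys: I in D major and VI in F# minor.

D — I in D major, VI in F# minor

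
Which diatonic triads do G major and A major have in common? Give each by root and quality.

Triads in G major: G (I), Am (ii), Bm (iii), C (IV), D (V), Em (vi), F#dim (vii°).
Triads in A major: A (I), Bm (ii), C#m (iii), D (IV), E (V), F#m (vi), G#dim (vii°).
Shared triads with their functions: Bm (iii in G major, ii in A major); D (V in G major, IV in A major).

Bm, D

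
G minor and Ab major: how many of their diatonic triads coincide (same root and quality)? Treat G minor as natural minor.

Diatonic triads of G minor (natural minor): Gm (i), Adim (ii°), Bb (III), Cm (iv), Dm (v), Eb (VI), F (VII).
Diatonic triads of Ab major: Ab (I), Bbm (ii), Cm (iii), Db (IV), Eb (V), Fm (vi), Gdim (vii°).
Matching root and quality in both lists: Cm, Eb.
That gives 2 common triads.

2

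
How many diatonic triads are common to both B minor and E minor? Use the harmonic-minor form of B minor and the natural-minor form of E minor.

Diatonic triads of B minor (harmonic minor): B minor (i), C# diminished (ii°), D augmented (III+), E minor (iv), F# major (V), G major (VI), A# diminished (vii°).
Diatonic triads of E minor (natural minor): E minor (i), F# diminished (ii°), G major (III), A minor (iv), B minor (v), C major (VI), D major (VII).
Matching root and quality in both lists: B minor, E minor, G major.
That gives 3 common triads.

3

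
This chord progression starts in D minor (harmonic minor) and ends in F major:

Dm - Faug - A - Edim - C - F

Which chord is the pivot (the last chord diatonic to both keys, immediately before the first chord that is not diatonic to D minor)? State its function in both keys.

Edim — ii° in D minor, vii° in F major

Chords diatonic to D minor: Dm, Edim, Faug, Gm, A, Bb, C#dim.
Reading the progression, the first chord not in that set is C, so the modulation leaves D minor there.
The chord immediately before C is Edim, which is diatonic to both keys: ii° in D minor and vii° in F major.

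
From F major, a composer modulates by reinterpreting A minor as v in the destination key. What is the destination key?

The numeral v denotes a minor triad on scale degree 5. With A on degree 5, the tonic of the new key is D.
Degree 5 carries a minor triad in natural-minor keys, so the destination is D minor.
Check: the diatonic triads of D minor (natural minor) are Dm (i), Edim (ii°), F (III), Gm (iv), Am (v), B♭ (VI), C (VII) — A minor is indeed v.

D minor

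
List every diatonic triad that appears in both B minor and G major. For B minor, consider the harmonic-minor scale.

Bm, Em, G

Triads in B minor (harmonic minor): B minor (i), C♯ diminished (ii°), D augmented (III+), E minor (iv), F♯ major (V), G major (VI), A♯ diminished (vii°).
Triads in G major: G major (I), A minor (ii), B minor (iii), C major (IV), D major (V), E minor (vi), F♯ diminished (vii°).
Shared triads with their functions: B minor (i in B minor, iii in G major); E minor (iv in B minor, vi in G major); G major (VI in B minor, I in G major).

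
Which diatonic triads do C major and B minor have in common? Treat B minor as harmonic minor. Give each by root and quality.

Triads in C major: C major (I), D minor (ii), E minor (iii), F major (IV), G major (V), A minor (vi), B diminished (vii°).
Triads in B minor (harmonic minor): B minor (i), C# diminished (ii°), D augmented (III+), E minor (iv), F# major (V), G major (VI), A# diminished (vii°).
Shared triads with their functions: E minor (iii in C major, iv in B minor); G major (V in C major, VI in B minor).

Em, G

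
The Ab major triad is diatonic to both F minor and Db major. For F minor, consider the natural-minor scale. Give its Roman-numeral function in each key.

III in F minor; V in Db major

The scale of F minor (natural minor) is F G Ab Bb C Db Eb; Ab is degree 3, and the triad built there (Ab-C-Eb) is major, so it is III.
The scale of Db major is Db Eb F Gb Ab Bb C; Ab is degree 5, and the triad built there (Ab-C-Eb) is major, so it is V.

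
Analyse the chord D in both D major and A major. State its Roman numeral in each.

I in D major; IV in A major

The scale of D major is D E F# G A B C#; D is degree 1, and the triad built there (D-F#-A) is major, so it is I.
The scale of A major is A B C# D E F# G#; D is degree 4, and the triad built there (D-F#-A) is major, so it is IV.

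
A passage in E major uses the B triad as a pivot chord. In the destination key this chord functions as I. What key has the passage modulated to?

B major

The numeral I denotes a major triad on scale degree 1. With B on degree 1, the tonic of the new key is B.
Degree 1 carries a major triad in major keys, so the destination is B major.
Check: the diatonic triads of B major are B (I), C♯m (ii), D♯m (iii), E (IV), F♯ (V), G♯m (vi), A♯dim (vii°) — B is indeed I.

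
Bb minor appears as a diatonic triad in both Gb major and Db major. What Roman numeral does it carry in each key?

iii in Gb major; vi in Db major

The scale of Gb major is Gb Ab Bb Cb Db Eb F; Bb is degree 3, and the triad built there (Bb-Db-F) is minor, so it is iii.
The scale of Db major is Db Eb F Gb Ab Bb C; Bb is degree 6, and the triad built there (Bb-Db-F) is minor, so it is vi.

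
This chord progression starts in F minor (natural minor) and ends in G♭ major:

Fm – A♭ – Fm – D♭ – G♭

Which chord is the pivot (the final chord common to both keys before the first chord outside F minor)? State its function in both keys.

D♭ — VI in F minor, V in G♭ major

Chords diatonic to F minor: Fm, Gdim, A♭, B♭m, Cm, D♭, E♭.
Reading the progression, the first chord not in that set is G♭, so the modulation leaves F minor there.
The chord immediately before G♭ is D♭, which is diatonic to both keys: VI in F minor and V in G♭ major.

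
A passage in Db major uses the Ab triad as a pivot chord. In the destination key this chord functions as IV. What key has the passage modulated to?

The numeral IV denotes a major triad on scale degree 4. With Ab on degree 4, the tonic of the new key is Eb.
Degree 4 carries a major triad in major keys, so the destination is Eb major.
Check: the diatonic triads of Eb major are Eb (I), Fm (ii), Gm (iii), Ab (IV), Bb (V), Cm (vi), Ddim (vii°) — Ab is indeed IV.

Eb major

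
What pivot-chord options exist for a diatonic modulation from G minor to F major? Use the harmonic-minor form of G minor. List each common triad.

Triads in G minor (harmonic minor): Gm (i), Adim (ii°), B♭aug (III+), Cm (iv), D (V), E♭ (VI), F♯dim (vii°).
Triads in F major: F (I), Gm (ii), Am (iii), B♭ (IV), C (V), Dm (vi), Edim (vii°).
Shared triads with their functions: Gm (i in G minor, ii in F major).

Gm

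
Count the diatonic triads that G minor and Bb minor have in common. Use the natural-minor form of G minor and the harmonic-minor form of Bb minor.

Diatonic triads of G minor (natural minor): Gm (i), Adim (ii°), Bb (III), Cm (iv), Dm (v), Eb (VI), F (VII).
Diatonic triads of Bb minor (harmonic minor): Bbm (i), Cdim (ii°), Dbaug (III+), Ebm (iv), F (V), Gb (VI), Adim (vii°).
Matching root and quality in both lists: Adim, F.
That gives 2 common triads.

2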